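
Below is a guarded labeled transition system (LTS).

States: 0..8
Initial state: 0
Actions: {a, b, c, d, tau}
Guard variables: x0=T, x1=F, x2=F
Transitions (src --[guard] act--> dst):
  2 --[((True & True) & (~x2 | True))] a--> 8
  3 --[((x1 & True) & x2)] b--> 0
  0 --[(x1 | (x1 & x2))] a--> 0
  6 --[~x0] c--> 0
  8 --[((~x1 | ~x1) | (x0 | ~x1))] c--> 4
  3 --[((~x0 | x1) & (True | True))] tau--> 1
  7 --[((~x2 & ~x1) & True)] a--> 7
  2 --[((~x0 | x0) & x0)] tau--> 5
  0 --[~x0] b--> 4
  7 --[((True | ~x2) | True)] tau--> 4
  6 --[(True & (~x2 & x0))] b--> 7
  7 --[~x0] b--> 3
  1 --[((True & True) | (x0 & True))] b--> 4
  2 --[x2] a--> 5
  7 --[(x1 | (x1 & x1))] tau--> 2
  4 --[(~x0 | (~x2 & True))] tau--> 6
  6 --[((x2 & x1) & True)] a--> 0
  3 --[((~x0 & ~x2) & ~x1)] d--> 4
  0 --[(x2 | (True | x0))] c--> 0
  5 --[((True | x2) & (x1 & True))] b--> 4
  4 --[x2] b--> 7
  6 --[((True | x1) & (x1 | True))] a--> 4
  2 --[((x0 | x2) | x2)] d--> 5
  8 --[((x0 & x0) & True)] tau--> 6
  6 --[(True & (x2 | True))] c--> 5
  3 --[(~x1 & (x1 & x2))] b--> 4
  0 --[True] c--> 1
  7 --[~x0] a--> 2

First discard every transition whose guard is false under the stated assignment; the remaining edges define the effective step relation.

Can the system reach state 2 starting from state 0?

Answer: UNREACHABLE

Analysis:
Guard filter leaves 14 enabled edge(s).
depth 0: {0}
depth 1: {1}  total {0,1}
depth 2: {4}  total {0,1,4}
depth 3: {6}  total {0,1,4,6}
depth 4: {5,7}  total {0,1,4,5,6,7}
Reach set: {0,1,4,5,6,7}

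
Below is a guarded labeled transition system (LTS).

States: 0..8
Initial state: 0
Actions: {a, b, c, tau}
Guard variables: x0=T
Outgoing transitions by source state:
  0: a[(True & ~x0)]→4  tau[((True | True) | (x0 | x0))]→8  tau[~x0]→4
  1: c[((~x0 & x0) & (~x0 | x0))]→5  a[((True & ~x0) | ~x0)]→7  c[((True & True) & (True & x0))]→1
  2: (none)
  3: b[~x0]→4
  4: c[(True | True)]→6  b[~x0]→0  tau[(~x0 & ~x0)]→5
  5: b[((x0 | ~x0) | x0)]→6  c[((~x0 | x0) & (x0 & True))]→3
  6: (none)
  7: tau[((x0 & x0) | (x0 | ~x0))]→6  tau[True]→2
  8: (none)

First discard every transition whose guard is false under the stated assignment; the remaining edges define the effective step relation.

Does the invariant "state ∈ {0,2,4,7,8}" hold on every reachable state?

Allowed set {0,2,4,7,8}
Reach set: {0,8}
  0: ok
  8: ok

Answer: INVARIANT HOLDS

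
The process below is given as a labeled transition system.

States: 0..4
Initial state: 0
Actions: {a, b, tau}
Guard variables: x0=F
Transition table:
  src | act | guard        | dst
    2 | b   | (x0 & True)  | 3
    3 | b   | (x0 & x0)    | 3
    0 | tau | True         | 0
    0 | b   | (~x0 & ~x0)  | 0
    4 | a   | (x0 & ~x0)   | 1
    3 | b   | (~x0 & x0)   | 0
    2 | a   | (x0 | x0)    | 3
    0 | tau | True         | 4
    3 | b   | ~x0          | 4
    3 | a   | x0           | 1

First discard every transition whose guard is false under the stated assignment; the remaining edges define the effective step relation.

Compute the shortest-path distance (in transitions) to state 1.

Answer: UNREACHABLE

Working:
Breadth-first toward 1:
  L0 = {0}
  L1 = {4}
1 never appears.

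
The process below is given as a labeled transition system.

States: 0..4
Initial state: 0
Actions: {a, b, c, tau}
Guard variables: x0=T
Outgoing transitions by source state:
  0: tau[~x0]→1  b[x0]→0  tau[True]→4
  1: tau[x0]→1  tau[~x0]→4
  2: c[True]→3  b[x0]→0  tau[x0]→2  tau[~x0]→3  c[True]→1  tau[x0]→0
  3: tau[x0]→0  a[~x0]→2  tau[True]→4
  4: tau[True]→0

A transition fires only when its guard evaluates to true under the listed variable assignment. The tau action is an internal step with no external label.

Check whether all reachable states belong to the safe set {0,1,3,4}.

Allowed set {0,1,3,4}
Reach set: {0,4}
  0: ✓
  4: ✓

Answer: INVARIANT HOLDS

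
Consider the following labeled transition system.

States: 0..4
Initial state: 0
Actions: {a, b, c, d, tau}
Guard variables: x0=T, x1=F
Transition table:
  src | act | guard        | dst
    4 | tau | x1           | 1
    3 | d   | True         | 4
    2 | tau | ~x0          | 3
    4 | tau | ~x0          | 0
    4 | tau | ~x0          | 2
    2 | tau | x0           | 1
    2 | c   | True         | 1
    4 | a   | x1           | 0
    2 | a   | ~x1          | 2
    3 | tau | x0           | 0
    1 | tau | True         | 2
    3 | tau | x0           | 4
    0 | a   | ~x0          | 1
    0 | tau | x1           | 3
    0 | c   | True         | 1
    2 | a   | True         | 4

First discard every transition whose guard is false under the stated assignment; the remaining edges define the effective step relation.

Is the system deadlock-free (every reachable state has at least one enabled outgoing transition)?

R = {0,1,2,4}
  0: c→1  [deg 1]
  1: tau→2  [deg 1]
  2: a→2  a→4  c→1  tau→1  [deg 4]
  4: ∅  [deadlock]
witness 4: c·tau·a

Answer: DEADLOCK at state 4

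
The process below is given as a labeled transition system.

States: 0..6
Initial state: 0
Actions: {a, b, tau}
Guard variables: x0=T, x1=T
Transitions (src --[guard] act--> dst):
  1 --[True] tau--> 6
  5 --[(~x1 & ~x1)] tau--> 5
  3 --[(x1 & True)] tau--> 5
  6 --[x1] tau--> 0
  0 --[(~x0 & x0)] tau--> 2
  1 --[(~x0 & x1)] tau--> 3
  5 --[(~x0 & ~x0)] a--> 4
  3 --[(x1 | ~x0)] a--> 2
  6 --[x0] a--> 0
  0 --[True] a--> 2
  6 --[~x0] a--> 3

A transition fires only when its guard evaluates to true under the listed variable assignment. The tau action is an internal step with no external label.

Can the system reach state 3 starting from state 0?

Answer: UNREACHABLE

Analysis:
After dropping false guards: 6 live edges.
depth 0: {0}
depth 1: {2}  cumulative {0,2}
R = {0,2}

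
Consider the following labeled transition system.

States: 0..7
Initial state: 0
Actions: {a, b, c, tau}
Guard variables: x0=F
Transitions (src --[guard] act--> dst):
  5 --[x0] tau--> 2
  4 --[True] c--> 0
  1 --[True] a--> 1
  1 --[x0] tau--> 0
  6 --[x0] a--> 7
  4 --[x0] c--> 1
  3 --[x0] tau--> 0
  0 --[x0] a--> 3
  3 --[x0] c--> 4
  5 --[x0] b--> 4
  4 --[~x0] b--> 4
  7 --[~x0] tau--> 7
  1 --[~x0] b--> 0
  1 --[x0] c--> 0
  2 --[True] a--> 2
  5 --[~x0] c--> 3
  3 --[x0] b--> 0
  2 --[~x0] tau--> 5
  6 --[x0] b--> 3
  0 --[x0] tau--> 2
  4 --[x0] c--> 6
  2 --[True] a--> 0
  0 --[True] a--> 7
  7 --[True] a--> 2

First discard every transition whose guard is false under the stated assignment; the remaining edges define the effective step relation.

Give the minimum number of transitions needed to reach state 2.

Answer: 2

Trace:
Breadth-first toward 2:
  L0 = {0}
  L1 = {7}
  L2 = {2}
2 enters at depth 2; path a·a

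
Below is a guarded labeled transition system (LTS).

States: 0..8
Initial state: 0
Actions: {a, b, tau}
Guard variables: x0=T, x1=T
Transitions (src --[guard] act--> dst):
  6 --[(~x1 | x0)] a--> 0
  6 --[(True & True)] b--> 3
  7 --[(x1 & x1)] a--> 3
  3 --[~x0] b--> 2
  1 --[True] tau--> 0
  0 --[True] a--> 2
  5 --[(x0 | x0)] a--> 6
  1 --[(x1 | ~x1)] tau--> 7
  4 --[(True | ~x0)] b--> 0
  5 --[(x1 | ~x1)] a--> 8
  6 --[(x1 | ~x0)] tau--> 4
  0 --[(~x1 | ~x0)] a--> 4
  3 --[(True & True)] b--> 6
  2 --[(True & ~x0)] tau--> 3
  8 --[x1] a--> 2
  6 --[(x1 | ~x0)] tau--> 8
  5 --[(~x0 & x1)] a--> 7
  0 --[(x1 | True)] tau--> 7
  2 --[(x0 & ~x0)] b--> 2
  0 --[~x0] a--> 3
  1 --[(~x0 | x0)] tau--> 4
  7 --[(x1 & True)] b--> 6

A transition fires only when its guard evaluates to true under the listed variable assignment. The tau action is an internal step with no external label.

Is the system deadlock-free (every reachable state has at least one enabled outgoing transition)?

Answer: DEADLOCK at state 2

Trace:
R = {0,2,3,4,6,7,8}
  0: a→2  tau→7  [2 exit(s)]
  2: ∅  [no exit]
  3: b→6  [1 exit(s)]
  4: b→0  [1 exit(s)]
  6: a→0  b→3  tau→4  tau→8  [4 exit(s)]
  7: a→3  b→6  [2 exit(s)]
  8: a→2  [1 exit(s)]
trace reaching 2: a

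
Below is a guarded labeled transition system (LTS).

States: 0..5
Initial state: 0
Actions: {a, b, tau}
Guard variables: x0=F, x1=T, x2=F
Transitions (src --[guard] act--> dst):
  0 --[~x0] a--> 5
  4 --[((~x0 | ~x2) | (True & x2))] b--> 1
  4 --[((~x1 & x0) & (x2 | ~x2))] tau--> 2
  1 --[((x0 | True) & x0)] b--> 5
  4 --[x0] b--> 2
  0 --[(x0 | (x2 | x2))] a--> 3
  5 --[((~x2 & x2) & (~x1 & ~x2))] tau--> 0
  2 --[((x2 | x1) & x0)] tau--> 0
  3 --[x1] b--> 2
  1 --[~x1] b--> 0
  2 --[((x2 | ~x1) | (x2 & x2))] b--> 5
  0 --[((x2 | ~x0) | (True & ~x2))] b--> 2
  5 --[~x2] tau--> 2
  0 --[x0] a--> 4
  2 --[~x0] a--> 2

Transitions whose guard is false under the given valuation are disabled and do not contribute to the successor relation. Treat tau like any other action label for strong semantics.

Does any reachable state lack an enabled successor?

Reachable = {0,2,5}
  0: a→5  b→2  [2 out]
  2: a→2  [1 out]
  5: tau→2  [1 out]

Answer: DEADLOCK-FREE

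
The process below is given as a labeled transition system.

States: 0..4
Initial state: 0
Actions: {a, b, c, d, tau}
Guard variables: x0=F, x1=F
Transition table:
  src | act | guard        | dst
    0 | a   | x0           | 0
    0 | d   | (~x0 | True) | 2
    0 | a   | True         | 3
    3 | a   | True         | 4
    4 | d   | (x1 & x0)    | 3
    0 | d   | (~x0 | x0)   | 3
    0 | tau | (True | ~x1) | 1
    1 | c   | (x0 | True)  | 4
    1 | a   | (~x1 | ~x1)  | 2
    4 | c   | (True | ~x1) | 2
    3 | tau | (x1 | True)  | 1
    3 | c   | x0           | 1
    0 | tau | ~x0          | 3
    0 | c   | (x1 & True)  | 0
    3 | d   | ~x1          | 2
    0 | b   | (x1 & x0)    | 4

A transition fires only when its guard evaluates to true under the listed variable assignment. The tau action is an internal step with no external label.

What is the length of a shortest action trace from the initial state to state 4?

BFS to 4:
  Layer 0: {0}
  Layer 1: {1,2,3}
  Layer 2: {4}
4 enters at depth 2; path a·a

Answer: 2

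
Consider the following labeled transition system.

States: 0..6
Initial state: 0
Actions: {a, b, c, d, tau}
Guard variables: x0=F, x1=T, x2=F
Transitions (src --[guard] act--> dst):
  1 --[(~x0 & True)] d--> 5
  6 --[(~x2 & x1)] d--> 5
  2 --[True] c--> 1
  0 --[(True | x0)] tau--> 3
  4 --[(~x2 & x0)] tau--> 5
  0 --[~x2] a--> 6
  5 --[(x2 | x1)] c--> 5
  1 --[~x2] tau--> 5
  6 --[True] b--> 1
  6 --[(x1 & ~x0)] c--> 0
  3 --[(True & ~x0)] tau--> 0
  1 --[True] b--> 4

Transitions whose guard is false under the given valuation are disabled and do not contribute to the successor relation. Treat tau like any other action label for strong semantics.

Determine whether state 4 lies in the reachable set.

Answer: REACHABLE

Analysis:
11 transition(s) survive guard evaluation.
Layer 0: {0}
Layer 1: {3,6}  now seen {0,3,6}
Layer 2: {1,5}  now seen {0,1,3,5,6}
Layer 3: {4}  now seen {0,1,3,4,5,6}
Reachable = {0,1,3,4,5,6}
witness 4: a·b·b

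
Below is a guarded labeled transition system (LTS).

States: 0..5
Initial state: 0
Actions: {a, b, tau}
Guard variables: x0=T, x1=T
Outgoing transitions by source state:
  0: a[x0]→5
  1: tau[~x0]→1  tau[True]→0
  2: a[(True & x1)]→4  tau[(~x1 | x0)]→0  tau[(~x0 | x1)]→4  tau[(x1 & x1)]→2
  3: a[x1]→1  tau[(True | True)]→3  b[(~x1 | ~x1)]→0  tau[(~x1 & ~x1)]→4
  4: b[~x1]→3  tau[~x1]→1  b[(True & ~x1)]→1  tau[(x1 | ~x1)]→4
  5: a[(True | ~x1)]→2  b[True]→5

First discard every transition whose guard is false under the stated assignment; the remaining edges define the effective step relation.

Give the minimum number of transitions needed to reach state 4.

Breadth-first toward 4:
  L0 = {0}
  L1 = {5}
  L2 = {2}
  L3 = {4}
depth(4)=3, e.g. a·a·a

Answer: 3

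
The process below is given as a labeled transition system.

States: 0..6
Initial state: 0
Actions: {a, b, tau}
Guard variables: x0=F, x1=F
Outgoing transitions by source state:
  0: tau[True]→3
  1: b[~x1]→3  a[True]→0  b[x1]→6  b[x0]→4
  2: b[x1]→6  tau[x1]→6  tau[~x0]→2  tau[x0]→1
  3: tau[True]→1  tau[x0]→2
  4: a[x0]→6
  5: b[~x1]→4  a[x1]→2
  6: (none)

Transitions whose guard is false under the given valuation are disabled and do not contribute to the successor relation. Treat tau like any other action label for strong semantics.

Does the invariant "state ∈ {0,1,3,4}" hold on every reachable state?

Safe = {0,1,3,4}
R = {0,1,3}
  0: ✓
  1: ✓
  3: ✓

Answer: INVARIANT HOLDS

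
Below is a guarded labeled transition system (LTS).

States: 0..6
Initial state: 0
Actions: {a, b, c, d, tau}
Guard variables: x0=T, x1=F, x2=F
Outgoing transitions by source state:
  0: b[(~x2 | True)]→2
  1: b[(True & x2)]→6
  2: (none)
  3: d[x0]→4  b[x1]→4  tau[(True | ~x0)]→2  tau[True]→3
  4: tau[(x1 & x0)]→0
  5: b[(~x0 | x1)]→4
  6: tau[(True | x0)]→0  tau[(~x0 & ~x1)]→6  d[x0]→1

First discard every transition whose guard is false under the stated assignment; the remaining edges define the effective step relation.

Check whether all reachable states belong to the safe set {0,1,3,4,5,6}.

Answer: INVARIANT VIOLATED at state 2

Analysis:
Allowed set {0,1,3,4,5,6}
Reach set: {0,2}
  0: safe
  2: outside
witness against invariant: b → 2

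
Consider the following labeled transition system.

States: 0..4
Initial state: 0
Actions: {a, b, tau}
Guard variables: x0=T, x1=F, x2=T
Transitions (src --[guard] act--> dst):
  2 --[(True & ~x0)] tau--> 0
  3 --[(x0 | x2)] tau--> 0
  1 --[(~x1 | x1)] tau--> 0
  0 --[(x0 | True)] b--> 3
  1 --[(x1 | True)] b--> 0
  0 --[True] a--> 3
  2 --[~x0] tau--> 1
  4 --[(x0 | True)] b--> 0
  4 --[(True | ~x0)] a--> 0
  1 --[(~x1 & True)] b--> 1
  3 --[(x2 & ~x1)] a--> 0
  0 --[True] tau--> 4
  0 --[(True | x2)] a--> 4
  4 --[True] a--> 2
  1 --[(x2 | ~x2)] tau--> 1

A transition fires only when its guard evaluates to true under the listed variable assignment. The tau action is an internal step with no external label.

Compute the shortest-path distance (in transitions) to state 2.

Breadth-first toward 2:
  depth 0: {0}
  depth 1: {3,4}
  depth 2: {2}
depth(2)=2, e.g. a·a

Answer: 2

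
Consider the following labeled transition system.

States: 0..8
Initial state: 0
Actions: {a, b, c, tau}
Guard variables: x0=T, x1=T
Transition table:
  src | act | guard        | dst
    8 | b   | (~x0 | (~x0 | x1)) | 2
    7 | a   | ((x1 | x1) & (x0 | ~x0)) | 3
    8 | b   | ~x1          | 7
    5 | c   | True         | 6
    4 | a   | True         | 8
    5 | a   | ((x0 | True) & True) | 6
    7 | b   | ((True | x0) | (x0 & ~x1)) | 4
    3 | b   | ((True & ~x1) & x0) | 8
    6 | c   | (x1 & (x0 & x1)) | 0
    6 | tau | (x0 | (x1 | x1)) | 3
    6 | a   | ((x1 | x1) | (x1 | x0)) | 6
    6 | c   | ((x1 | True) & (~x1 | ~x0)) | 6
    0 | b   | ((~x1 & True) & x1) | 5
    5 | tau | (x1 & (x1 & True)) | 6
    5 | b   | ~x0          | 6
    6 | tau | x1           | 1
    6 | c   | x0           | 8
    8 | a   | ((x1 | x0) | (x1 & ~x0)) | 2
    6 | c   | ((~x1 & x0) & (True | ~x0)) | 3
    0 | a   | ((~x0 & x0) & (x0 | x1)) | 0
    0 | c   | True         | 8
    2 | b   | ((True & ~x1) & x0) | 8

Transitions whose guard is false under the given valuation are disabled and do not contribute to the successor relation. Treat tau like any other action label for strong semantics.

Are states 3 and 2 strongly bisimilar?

Answer: BISIMILAR

Analysis:
Bisimulation quotient by refinement:
  round 0: {{0,1,2,3,4,5,6,7,8}}
  round 1: {{0},{1,2,3},{4},{5,6},{7,8}}
  round 2: {{0},{1,2,3},{4},{5},{6},{7},{8}}
Fixed point at round 3; 7 class(es).
[3]={1,2,3}  [2]={1,2,3}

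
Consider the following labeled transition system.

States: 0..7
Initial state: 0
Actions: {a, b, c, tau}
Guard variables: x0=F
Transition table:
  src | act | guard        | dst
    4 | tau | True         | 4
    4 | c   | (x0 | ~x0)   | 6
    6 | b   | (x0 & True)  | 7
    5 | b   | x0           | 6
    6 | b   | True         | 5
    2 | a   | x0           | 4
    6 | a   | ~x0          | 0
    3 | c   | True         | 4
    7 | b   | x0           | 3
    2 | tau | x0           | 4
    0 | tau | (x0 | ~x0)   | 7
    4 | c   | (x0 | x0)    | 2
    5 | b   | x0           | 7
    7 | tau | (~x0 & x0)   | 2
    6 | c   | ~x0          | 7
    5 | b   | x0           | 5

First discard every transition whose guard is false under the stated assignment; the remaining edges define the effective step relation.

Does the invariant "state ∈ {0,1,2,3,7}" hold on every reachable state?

Allowed set {0,1,2,3,7}
R = {0,7}
  0: safe
  7: safe

Answer: INVARIANT HOLDS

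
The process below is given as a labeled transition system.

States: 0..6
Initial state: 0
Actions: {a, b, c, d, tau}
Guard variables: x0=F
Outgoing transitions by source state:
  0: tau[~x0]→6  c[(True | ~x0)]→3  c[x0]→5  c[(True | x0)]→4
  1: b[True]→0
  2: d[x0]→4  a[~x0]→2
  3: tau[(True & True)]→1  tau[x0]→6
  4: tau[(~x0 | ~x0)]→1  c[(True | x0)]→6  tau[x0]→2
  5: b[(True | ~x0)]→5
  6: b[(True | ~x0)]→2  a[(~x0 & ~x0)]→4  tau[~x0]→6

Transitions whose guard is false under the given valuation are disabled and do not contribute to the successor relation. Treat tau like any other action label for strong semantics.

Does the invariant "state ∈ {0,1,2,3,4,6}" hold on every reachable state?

Answer: INVARIANT HOLDS

Trace:
Inv-set: {0,1,2,3,4,6}
R = {0,1,2,3,4,6}
  0: ok
  1: ok
  2: ok
  3: ok
  4: ok
  6: ok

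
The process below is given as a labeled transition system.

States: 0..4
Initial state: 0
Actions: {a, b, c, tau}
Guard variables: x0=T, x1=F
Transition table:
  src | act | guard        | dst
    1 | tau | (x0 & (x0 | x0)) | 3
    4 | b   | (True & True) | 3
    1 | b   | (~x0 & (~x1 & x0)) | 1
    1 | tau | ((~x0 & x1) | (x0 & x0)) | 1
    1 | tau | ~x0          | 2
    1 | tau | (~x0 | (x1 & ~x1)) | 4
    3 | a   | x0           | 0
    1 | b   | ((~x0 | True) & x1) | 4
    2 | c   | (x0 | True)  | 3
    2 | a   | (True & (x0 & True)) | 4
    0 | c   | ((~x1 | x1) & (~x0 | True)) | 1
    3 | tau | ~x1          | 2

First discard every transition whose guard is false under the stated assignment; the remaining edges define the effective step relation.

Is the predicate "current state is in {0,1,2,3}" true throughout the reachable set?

Answer: INVARIANT VIOLATED at state 4

Analysis:
Safe = {0,1,2,3}
Reachable = {0,1,2,3,4}
  0: safe
  1: safe
  2: safe
  3: safe
  4: VIOLATES
witness against invariant: c·tau·tau·a → 4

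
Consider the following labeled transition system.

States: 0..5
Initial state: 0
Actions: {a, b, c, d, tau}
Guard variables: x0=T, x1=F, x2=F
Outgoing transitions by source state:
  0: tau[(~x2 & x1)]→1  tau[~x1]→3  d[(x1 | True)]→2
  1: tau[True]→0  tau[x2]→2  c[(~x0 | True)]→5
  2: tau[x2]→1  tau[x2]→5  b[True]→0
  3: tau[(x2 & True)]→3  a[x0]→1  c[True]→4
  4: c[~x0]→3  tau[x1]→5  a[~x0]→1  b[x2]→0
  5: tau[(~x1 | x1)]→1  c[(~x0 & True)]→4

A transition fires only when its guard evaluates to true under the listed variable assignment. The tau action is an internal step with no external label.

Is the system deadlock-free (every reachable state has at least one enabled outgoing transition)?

Answer: DEADLOCK at state 4

Trace:
Reach set: {0,1,2,3,4,5}
  0: d→2  tau→3  [2 exit(s)]
  1: c→5  tau→0  [2 exit(s)]
  2: b→0  [1 exit(s)]
  3: a→1  c→4  [2 exit(s)]
  4: ∅  [STUCK]
  5: tau→1  [1 exit(s)]
witness 4: tau·c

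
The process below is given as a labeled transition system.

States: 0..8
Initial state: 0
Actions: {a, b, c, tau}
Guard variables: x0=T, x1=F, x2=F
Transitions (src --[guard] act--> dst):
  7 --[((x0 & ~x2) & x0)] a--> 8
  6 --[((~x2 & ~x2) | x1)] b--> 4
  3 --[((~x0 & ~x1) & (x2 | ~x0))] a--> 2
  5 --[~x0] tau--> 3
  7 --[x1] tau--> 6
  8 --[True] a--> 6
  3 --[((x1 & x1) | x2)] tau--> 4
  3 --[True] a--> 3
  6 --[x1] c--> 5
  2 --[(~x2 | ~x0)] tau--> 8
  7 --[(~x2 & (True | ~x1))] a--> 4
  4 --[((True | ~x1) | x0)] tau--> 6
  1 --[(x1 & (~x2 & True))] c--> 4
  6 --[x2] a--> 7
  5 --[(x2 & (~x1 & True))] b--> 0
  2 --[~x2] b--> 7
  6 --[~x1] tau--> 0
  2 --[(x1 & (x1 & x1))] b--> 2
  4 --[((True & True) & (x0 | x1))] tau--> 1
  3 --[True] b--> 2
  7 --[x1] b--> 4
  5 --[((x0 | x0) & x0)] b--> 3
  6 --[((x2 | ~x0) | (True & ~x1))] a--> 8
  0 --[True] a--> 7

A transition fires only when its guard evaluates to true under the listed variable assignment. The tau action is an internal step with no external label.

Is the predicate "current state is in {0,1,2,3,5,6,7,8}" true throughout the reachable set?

Inv-set: {0,1,2,3,5,6,7,8}
Reach set: {0,1,4,6,7,8}
  0: ✓
  1: ✓
  4: VIOLATES
  6: ✓
  7: ✓
  8: ✓
reach 4 via a·a — violates

Answer: INVARIANT VIOLATED at state 4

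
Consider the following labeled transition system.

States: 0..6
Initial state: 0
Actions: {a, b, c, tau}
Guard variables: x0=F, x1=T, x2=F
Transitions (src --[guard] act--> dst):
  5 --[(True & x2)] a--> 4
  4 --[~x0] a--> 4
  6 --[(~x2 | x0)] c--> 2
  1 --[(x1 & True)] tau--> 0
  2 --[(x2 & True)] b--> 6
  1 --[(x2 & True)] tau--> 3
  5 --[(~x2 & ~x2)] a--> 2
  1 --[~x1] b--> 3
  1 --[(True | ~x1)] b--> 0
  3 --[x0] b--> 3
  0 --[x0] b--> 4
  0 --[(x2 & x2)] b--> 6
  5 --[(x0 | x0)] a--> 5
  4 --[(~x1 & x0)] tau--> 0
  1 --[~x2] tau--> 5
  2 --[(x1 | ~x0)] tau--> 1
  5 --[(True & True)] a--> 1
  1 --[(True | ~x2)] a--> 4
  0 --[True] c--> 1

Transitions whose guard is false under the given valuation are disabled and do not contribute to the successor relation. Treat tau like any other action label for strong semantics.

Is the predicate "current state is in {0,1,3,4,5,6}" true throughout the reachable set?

Answer: INVARIANT VIOLATED at state 2

Trace:
Allowed set {0,1,3,4,5,6}
R = {0,1,2,4,5}
  0: safe
  1: safe
  2: VIOLATES
  4: safe
  5: safe
reach 2 via c·tau·a — violates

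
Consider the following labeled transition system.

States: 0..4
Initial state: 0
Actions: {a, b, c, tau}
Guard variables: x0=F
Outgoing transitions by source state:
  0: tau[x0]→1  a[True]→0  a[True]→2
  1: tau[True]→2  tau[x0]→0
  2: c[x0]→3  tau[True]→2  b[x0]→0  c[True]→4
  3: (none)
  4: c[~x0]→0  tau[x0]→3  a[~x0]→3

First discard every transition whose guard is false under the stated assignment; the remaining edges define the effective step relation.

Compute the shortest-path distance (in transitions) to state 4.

Answer: 2

Working:
Layered search for 4:
  depth 0: {0}
  depth 1: {2}
  depth 2: {4}
depth(4)=2, e.g. a·c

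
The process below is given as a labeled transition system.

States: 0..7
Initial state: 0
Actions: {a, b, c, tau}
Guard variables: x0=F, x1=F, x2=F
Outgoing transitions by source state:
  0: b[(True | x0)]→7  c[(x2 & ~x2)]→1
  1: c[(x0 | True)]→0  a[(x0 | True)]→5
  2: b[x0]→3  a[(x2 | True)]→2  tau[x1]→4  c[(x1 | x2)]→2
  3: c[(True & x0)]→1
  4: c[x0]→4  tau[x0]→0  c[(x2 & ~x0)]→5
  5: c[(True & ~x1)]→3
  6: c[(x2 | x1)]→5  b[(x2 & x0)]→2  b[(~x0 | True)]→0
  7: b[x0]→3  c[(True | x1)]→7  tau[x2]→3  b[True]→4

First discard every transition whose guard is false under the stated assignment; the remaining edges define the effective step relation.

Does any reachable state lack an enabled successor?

Answer: DEADLOCK at state 4

Trace:
Reachable = {0,4,7}
  0: b→7  [deg 1]
  4: ∅  [STUCK]
  7: b→4  c→7  [deg 2]
Path to 4: b·b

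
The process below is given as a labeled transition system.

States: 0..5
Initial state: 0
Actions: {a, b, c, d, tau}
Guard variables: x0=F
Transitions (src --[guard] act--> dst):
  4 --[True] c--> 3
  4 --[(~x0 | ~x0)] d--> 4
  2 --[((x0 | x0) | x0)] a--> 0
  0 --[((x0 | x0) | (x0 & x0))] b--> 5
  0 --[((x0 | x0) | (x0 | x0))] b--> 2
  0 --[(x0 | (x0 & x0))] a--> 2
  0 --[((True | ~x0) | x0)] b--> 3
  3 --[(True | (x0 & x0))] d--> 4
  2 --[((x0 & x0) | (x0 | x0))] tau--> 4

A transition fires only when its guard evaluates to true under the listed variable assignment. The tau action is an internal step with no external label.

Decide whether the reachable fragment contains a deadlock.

Reach set: {0,3,4}
  0: b→3  [1 out]
  3: d→4  [1 out]
  4: c→3  d→4  [2 out]

Answer: DEADLOCK-FREE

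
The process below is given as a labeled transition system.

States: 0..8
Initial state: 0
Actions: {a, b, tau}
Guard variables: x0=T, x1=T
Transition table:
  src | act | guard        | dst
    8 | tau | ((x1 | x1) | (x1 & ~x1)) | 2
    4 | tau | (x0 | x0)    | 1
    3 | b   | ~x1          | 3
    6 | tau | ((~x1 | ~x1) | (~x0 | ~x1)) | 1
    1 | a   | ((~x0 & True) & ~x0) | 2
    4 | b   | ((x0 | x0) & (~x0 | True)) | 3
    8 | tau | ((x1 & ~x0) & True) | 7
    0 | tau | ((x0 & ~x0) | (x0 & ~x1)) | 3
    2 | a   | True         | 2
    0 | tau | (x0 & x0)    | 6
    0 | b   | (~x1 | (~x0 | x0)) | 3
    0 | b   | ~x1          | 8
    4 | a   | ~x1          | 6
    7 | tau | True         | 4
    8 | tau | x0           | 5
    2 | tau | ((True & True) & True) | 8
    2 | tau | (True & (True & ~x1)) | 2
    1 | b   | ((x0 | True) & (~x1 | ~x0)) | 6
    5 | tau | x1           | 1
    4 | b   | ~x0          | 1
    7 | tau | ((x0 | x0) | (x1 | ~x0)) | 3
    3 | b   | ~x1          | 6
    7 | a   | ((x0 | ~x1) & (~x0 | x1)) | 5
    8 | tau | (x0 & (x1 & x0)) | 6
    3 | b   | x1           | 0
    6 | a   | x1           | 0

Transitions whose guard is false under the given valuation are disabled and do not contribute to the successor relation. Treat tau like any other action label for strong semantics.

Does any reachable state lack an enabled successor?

Answer: DEADLOCK-FREE

Working:
R = {0,3,6}
  0: b→3  tau→6  [2 out]
  3: b→0  [1 out]
  6: a→0  [1 out]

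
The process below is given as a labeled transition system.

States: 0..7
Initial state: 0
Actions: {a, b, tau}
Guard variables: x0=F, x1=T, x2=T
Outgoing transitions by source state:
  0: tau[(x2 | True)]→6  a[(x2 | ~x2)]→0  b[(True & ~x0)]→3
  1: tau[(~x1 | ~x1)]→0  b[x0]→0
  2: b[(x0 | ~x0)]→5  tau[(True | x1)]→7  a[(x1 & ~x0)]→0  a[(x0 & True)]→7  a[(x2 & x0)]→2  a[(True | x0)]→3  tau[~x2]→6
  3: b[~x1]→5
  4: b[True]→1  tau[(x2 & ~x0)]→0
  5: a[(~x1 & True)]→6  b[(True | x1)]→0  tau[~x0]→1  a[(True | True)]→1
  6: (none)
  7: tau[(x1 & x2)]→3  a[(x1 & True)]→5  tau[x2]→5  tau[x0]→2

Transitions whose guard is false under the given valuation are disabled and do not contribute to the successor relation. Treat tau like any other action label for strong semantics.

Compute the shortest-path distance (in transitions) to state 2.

Layered search for 2:
  L0 = {0}
  L1 = {3,6}
2 never appears.

Answer: UNREACHABLE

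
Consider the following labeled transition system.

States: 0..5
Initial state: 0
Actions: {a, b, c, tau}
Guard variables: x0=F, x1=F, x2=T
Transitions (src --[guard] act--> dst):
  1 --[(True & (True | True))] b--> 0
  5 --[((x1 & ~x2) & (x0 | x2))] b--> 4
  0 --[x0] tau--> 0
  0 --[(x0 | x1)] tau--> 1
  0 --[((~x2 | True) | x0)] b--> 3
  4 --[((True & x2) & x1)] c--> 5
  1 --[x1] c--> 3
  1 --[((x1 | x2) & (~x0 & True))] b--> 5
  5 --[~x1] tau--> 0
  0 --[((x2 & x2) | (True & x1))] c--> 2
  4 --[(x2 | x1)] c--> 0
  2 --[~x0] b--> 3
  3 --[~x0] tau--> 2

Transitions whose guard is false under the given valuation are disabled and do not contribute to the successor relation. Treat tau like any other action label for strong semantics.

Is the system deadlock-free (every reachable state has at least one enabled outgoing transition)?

Reachable = {0,2,3}
  0: b→3  c→2  [2 out]
  2: b→3  [1 out]
  3: tau→2  [1 out]

Answer: DEADLOCK-FREE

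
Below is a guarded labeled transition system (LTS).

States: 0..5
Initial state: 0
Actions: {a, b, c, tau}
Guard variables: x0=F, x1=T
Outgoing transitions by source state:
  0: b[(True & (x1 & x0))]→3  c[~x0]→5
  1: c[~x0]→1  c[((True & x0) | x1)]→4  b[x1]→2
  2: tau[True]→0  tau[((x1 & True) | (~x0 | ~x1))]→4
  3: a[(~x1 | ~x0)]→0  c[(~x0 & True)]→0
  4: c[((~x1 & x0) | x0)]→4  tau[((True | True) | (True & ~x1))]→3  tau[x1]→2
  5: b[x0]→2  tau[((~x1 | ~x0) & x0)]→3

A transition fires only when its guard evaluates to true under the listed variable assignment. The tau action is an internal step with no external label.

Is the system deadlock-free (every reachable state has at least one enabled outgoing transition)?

Answer: DEADLOCK at state 5

Analysis:
R = {0,5}
  0: c→5  [deg 1]
  5: ∅  [no exit]
Path to 5: c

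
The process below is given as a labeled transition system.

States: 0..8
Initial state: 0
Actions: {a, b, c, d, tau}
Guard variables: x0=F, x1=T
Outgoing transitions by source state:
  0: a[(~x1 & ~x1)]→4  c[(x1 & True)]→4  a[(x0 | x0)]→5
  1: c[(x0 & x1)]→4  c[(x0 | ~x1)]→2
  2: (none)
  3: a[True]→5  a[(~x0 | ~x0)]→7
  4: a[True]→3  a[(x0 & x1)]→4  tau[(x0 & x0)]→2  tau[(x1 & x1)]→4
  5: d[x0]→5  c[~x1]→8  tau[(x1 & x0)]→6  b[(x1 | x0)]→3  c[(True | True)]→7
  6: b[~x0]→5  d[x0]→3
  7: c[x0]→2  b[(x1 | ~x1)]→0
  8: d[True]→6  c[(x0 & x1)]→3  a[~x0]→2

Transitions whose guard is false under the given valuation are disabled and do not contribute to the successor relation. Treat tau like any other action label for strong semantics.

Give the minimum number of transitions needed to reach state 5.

Layered search for 5:
  depth 0: {0}
  depth 1: {4}
  depth 2: {3}
  depth 3: {5,7}
5 enters at depth 3; path c·a·a

Answer: 3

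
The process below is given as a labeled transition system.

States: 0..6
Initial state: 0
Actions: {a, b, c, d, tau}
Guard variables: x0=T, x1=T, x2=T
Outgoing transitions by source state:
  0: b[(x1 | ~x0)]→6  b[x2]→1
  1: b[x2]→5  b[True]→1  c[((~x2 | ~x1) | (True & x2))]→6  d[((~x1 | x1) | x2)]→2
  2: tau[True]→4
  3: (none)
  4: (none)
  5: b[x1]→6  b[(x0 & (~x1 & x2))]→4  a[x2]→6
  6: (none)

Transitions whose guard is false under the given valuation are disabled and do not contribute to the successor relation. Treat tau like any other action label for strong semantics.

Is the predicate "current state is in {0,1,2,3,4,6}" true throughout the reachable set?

Answer: INVARIANT VIOLATED at state 5

Working:
Inv-set: {0,1,2,3,4,6}
Reachable = {0,1,2,4,5,6}
  0: ✓
  1: ✓
  2: ✓
  4: ✓
  5: ✗ unsafe
  6: ✓
counterexample path to 5: b·b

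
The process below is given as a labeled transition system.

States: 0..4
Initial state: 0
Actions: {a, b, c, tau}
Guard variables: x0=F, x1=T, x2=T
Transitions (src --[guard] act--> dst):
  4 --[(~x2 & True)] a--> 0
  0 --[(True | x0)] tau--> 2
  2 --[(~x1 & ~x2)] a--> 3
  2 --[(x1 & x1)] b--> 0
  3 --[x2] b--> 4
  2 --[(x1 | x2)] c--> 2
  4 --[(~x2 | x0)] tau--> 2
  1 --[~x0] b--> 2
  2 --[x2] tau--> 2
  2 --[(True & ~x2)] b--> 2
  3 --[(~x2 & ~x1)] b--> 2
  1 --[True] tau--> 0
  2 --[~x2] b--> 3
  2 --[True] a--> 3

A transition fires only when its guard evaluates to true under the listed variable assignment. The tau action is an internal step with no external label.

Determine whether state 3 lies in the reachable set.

8 transition(s) survive guard evaluation.
Layer 0: {0}
Layer 1: {2}  cumulative {0,2}
Layer 2: {3}  cumulative {0,2,3}
Layer 3: {4}  cumulative {0,2,3,4}
Reachable = {0,2,3,4}
Path to 3: tau·a

Answer: REACHABLE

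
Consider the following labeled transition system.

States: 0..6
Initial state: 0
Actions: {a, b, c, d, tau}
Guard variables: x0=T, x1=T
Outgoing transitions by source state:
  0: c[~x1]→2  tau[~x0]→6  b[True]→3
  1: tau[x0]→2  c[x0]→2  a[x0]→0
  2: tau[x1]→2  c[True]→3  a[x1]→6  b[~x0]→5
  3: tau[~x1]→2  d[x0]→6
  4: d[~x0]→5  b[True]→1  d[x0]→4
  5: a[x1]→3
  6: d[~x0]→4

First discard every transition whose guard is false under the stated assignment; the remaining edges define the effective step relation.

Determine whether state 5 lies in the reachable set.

Answer: UNREACHABLE

Trace:
Guard filter leaves 11 enabled edge(s).
Layer 0: {0}
Layer 1: {3}  cumulative {0,3}
Layer 2: {6}  cumulative {0,3,6}
Reachable = {0,3,6}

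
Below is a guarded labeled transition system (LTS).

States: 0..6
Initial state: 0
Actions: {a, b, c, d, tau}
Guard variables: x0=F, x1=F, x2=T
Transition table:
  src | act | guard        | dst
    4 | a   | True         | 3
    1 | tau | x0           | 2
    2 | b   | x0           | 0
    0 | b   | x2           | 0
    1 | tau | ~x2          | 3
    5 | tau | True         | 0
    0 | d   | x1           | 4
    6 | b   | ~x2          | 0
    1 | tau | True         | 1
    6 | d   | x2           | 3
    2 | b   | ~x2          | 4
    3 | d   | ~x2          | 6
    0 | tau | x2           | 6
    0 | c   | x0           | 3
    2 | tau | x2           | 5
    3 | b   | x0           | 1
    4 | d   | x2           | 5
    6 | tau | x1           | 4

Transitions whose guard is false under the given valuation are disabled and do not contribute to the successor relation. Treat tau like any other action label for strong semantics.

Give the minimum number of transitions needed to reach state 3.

Answer: 2

Working:
BFS to 3:
  Layer 0: {0}
  Layer 1: {6}
  Layer 2: {3}
3 enters at depth 2; path tau·d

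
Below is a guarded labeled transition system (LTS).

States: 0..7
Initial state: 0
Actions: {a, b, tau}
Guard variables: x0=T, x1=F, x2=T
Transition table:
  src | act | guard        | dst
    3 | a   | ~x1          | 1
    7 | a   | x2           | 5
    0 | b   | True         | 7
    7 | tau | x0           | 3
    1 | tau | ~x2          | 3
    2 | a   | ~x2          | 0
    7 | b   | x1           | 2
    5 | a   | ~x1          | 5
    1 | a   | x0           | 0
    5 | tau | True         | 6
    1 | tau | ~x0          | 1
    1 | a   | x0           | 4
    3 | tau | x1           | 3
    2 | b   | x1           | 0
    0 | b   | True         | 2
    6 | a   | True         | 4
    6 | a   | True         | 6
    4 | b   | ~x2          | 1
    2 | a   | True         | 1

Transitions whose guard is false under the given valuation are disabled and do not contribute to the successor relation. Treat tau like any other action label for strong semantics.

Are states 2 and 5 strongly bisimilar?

Answer: NOT BISIMILAR

Analysis:
Bisimulation quotient by refinement:
  π0 = {{0,1,2,3,4,5,6,7}}
  π1 = {{0},{1,2,3,6},{4},{5,7}}
  π2 = {{0},{1},{2,3},{4},{5,7},{6}}
  π3 = {{0},{1},{2,3},{4},{5},{6},{7}}
7 equivalence class(es) (converged in 4)
2∈{2,3}, 5∈{5}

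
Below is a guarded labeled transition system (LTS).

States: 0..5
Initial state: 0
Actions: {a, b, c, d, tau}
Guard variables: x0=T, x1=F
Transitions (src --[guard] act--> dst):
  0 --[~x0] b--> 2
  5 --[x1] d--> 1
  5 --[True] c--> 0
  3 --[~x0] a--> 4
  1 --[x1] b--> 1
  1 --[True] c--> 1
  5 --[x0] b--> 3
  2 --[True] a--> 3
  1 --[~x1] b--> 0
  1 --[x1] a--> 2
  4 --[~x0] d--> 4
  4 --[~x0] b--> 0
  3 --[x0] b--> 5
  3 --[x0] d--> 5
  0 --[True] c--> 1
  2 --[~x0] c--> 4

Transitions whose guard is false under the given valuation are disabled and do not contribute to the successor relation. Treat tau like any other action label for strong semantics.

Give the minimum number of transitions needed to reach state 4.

Answer: UNREACHABLE

Analysis:
BFS to 4:
  depth 0: {0}
  depth 1: {1}
4 never appears.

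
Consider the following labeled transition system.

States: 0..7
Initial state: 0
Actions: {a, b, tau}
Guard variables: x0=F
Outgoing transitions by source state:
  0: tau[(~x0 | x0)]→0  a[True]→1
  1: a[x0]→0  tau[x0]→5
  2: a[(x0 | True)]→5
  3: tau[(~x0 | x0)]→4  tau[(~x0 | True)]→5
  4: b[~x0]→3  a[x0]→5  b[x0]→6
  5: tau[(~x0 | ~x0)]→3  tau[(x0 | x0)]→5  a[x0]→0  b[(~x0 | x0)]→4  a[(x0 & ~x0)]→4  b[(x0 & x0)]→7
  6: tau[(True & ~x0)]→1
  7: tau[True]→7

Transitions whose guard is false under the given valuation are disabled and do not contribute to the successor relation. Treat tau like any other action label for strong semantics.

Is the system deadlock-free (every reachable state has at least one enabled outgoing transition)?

Answer: DEADLOCK at state 1

Analysis:
Reach set: {0,1}
  0: a→1  tau→0  [2 out]
  1: ∅  [no exit]
witness 1: a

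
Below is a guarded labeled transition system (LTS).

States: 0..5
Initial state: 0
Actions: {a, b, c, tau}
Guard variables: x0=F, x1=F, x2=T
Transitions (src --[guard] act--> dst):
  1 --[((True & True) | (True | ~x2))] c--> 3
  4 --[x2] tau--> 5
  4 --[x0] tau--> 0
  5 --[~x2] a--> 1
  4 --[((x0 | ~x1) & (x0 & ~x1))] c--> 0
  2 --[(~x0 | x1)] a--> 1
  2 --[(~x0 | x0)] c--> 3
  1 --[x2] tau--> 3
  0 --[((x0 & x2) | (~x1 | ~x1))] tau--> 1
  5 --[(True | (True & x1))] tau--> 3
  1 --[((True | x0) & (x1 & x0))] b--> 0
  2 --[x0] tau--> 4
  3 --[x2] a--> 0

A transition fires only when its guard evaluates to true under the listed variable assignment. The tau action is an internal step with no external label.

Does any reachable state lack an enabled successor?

Reachable = {0,1,3}
  0: tau→1  [1 exit(s)]
  1: c→3  tau→3  [2 exit(s)]
  3: a→0  [1 exit(s)]

Answer: DEADLOCK-FREE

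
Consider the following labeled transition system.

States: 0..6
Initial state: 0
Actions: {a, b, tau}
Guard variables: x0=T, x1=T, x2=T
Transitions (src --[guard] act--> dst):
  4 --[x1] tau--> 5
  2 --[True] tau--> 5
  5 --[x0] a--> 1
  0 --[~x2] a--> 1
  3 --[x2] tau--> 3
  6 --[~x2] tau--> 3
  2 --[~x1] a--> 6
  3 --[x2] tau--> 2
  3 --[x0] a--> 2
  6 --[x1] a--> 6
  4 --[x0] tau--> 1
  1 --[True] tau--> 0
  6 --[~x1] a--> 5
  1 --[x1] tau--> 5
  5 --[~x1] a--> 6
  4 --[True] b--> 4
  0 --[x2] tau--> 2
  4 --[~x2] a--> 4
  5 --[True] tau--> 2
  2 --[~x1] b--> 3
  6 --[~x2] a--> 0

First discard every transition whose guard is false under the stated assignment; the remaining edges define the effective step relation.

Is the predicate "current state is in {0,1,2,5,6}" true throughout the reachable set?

Answer: INVARIANT HOLDS

Analysis:
Inv-set: {0,1,2,5,6}
Reachable = {0,1,2,5}
  0: ✓
  1: ✓
  2: ✓
  5: ✓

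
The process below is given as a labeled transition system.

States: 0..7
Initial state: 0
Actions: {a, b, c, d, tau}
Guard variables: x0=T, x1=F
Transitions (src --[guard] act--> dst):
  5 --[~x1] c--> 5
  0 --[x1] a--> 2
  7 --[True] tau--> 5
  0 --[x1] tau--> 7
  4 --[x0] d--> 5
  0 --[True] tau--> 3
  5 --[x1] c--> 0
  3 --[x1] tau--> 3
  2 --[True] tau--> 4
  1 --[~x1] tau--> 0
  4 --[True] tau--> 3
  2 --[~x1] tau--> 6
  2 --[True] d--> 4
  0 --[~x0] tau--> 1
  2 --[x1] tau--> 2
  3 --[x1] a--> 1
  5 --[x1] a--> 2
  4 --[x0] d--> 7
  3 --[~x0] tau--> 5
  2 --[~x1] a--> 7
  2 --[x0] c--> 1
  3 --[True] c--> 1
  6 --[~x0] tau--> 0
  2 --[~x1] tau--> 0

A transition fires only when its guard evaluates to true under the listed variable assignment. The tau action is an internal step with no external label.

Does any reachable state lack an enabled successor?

Answer: DEADLOCK-FREE

Working:
R = {0,1,3}
  0: tau→3  [1 out]
  1: tau→0  [1 out]
  3: c→1  [1 out]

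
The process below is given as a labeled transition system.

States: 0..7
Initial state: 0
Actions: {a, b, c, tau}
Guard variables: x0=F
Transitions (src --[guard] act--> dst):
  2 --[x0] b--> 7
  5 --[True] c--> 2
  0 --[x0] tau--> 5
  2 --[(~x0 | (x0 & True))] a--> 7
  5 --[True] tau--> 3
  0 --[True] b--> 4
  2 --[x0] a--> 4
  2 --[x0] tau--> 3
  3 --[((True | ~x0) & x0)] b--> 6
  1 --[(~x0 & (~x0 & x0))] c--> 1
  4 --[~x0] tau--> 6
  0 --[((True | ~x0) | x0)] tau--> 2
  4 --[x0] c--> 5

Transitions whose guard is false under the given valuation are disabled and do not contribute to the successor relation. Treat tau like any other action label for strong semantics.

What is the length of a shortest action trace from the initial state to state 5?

BFS to 5:
  L0 = {0}
  L1 = {2,4}
  L2 = {6,7}
5 never appears.

Answer: UNREACHABLE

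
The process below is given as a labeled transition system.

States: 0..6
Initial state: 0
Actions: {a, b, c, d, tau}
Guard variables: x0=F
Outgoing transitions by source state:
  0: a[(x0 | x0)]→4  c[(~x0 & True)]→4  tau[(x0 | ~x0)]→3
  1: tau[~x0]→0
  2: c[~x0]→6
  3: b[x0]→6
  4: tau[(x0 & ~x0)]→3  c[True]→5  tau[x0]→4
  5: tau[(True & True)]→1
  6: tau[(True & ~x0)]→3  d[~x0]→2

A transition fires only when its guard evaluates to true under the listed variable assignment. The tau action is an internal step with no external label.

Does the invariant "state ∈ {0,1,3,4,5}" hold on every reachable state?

Allowed set {0,1,3,4,5}
R = {0,1,3,4,5}
  0: ok
  1: ok
  3: ok
  4: ok
  5: ok

Answer: INVARIANT HOLDS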